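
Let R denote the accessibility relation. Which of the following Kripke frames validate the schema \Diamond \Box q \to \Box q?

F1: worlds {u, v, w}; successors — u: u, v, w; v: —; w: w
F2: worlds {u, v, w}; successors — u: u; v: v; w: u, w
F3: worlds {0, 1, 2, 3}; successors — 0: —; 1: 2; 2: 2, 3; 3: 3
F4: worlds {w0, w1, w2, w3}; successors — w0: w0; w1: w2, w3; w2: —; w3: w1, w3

none

Frame correspondent (Sahlqvist): \forall x \forall y \forall z ((xRy \wedge xRz) \to \exists w (yRw \wedge z = w)) — i.e. a generalized confluence (Geach) condition.
F1: fails — uRv, uRu but no t with vRt and u=t.
F2: fails — wRu, wRw but no t with uRt and w=t.
F3: fails — 2R3, 2R2 but no w with 3Rw and 2=w.
F4: fails — w1Rw2, w1Rw2 but no w with w2Rw and w2=w.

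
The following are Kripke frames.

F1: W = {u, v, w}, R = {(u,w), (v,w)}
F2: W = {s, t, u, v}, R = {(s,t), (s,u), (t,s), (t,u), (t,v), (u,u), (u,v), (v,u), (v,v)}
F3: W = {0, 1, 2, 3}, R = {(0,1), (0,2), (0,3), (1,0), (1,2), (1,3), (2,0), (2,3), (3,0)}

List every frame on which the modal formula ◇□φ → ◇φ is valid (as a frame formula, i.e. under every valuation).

F2

The schema corresponds to a generalized confluence (Geach) condition: ∀x ∀y (xRy → ∃w (yRw ∧ xRw)).
F1: fails — uRw but no t with wRt and uRt.
F2: condition met.
F3: fails — 0R3 but no w with 3Rw and 0Rw.
Valid on: F2.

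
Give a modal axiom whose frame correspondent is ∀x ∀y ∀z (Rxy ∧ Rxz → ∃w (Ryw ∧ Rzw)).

◇□p → □◇p

A defining formula is ◇□p → □◇p (the .2 axiom).
Suppose ◇□p→□◇p is valid. Take Rxy, Rxz and set V(p)={w : Ryw}. Then □p at y so ◇□p at x, so □◇p at x, so ◇p at z, giving w with Rzw and Ryw.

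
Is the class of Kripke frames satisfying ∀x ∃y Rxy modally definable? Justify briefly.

Yes: it is seriality, defined by the D schema □q → ◇q.

Yes, by □q → ◇q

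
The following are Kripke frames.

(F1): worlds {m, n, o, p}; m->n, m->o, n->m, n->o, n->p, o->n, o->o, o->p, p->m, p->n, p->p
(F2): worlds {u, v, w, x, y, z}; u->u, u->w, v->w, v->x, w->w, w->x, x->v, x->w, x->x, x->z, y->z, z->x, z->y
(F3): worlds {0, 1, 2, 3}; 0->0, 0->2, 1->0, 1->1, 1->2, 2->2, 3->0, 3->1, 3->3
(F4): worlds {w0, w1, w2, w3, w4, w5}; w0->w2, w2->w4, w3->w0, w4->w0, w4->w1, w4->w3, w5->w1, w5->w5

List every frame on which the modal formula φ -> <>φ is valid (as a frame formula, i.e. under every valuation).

(F3)

The schema corresponds to reflexivity: forall x Rxx.
(F1): fails — world m does not see itself.
(F2): fails — world v does not see itself.
(F3): condition met.
(F4): fails — world w0 does not see itself.
Valid on: (F3).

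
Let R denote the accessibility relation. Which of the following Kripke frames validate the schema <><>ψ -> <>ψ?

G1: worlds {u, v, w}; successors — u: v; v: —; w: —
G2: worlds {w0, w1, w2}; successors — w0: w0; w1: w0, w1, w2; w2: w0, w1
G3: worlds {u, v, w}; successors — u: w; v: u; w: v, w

This is the axiom for a generalized confluence (Geach) condition; its first-order frame correspondent is forall x forall y (x R^2 y -> exists w (y = w & xRw)).
G1: condition met.
G2: fails — w2R²w2 but no w with w2=w and w2Rw.
G3: fails — uR²v but no t with v=t and uRt.
Valid on: G1.

G1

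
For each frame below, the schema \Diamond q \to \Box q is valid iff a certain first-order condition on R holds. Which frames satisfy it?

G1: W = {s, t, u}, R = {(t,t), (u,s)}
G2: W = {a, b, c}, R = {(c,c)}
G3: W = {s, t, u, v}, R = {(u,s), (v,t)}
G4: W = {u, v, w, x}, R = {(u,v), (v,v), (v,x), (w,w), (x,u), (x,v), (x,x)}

Frame correspondent (Sahlqvist): \forall x \forall y \forall z (Rxy \wedge Rxz \to y = z) — i.e. partial functionality.
G1: satisfies the condition.
G2: satisfies the condition.
G3: satisfies the condition.
G4: fails — v sees both v and x.

G1, G2, G3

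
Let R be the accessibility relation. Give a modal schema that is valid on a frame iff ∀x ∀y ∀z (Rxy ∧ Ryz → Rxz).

□s → □□s

The condition is transitivity. The 4 schema □s → □□s defines it.
Suppose □s→□□s is valid. Take Rxy, Ryz and set V(s)={w : Rxw}. Then □s at x, so □□s at x, so □s at y, so s at z, i.e. Rxz.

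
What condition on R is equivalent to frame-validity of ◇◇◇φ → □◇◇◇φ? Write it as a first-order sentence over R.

∀x ∀y ∀z ((xR³y ∧ xRz) → ∃w (y = w ∧ zR³w))

This is a Sahlqvist (Geach-type) schema ◇^3□^0φ → □^1◇^3φ.
Minimal-valuation argument: fix x; take any y with xR^3y and any z with xR^1z. Set V(φ) to the set of worlds R-reachable from y in exactly 0 steps. Then □^0φ holds at y, so the antecedent holds at x; validity forces ◇^3φ at z, giving a w with zR^3w and yR^0w.
First-order correspondent: ∀x ∀y ∀z ((xR³y ∧ xRz) → ∃w (y = w ∧ zR³w)).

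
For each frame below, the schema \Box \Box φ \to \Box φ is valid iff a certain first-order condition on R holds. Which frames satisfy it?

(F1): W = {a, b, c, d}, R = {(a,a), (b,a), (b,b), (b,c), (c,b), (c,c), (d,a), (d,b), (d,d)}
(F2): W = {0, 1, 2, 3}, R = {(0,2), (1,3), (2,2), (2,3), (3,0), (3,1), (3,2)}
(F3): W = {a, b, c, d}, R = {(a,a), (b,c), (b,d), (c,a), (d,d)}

Frame correspondent (Sahlqvist): \forall x \forall y (Rxy \to \exists z (Rxz \wedge Rzy)) — i.e. density.
(F1): ✓.
(F2): fails — R31 but no z with R3z and Rz1.
(F3): fails — Rbc but no z with Rbz and Rzc.

(F1)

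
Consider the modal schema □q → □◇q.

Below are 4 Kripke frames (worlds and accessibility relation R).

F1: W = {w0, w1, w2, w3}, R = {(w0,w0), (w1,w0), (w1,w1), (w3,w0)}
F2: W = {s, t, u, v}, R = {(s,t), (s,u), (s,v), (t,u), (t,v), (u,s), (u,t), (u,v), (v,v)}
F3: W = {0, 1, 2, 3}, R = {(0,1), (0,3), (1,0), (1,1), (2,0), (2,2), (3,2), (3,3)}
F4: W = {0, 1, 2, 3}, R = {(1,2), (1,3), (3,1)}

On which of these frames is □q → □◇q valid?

Frame correspondent (Sahlqvist): ∀x ∀z (xRz → ∃w (xRw ∧ zRw)) — i.e. a generalized confluence (Geach) condition.
F1: ✓.
F2: ✓.
F3: fails — 2R0 but no w with 2Rw and 0Rw.
F4: fails — 1R2 but no w with 1Rw and 2Rw.

F1, F2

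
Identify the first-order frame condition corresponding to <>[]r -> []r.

This schema is equivalent to the 5 axiom ◇r → □◇r.
It corresponds to the Euclidean property: forall x forall y forall z (Rxy & Rxz -> Ryz).

the Euclidean property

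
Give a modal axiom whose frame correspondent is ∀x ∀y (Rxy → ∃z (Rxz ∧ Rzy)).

The condition is density. The C4 schema □□p → □p defines it.
Suppose □□p→□p is valid. Take Rxy and set V(p)={w : xR²w}. Then □□p at x, so □p at x, so p at y, i.e. ∃z(Rxz∧Rzy).

□□p → □p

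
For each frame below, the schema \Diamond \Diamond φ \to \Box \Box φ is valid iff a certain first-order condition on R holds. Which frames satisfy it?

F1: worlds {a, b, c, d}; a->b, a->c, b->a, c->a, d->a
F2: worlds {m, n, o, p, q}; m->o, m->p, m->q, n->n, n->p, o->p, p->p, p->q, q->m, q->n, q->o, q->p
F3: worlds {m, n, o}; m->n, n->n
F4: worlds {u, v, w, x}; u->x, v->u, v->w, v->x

This is the axiom for a generalized confluence (Geach) condition; its first-order frame correspondent is \forall x \forall y \forall z ((x R^2 y \wedge x R^2 z) \to \exists w (y = w \wedge z = w)).
F1: fails — bR²b, bR²c but b ≠ c.
F2: fails — mR²m, mR²n but m ≠ n.
F3: holds.
F4: holds.
Valid on: F3, F4.

F3, F4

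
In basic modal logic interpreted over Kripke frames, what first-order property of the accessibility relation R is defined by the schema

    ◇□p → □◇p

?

convergence: ∀x ∀y ∀z (Rxy ∧ Rxz → ∃w (Ryw ∧ Rzw))

Suppose ◇□p→□◇p is valid. Take Rxy, Rxz and set V(p)={w : Ryw}. Then □p at y so ◇□p at x, so □◇p at x, so ◇p at z, giving w with Rzw and Ryw.
Conversely, on a frame with convergence the schema holds at every world under every valuation.
So the correspondent is convergence.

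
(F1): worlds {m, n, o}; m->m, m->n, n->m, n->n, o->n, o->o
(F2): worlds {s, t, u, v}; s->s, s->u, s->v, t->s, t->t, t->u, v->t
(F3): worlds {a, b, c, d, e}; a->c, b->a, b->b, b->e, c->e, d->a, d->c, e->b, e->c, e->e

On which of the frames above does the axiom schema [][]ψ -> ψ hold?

The schema corresponds to a generalized confluence (Geach) condition: forall x exists w (x R^2 w & x = w).
(F1): satisfies the condition.
(F2): fails — at u but no w with uR²w and u=w.
(F3): fails — at a but no w with aR²w and a=w.
Valid on: (F1).

(F1)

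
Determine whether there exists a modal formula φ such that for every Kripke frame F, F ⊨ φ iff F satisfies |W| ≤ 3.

If a class were modally definable it would be closed under disjoint unions (Goldblatt–Thomason).
Any modal formula valid on each of 4 disjoint one-world frames is valid on their disjoint union (validity is preserved under disjoint unions). Each one-world frame has |W|=1≤3, but the union has |W|=4.
So the class is not modally definable.

No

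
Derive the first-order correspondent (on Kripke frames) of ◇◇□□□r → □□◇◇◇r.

This is a Sahlqvist (Geach-type) schema ◇^2□^3r → □^2◇^3r.
Minimal-valuation argument: fix x; take any y with xR^2y and any z with xR^2z. Set V(r) to the set of worlds R-reachable from y in exactly 3 steps. Then □^3r holds at y, so the antecedent holds at x; validity forces ◇^3r at z, giving a w with zR^3w and yR^3w.
First-order correspondent: ∀x ∀y ∀z ((xR²y ∧ xR²z) → ∃w (yR³w ∧ zR³w)).

∀x ∀y ∀z ((xR²y ∧ xR²z) → ∃w (yR³w ∧ zR³w))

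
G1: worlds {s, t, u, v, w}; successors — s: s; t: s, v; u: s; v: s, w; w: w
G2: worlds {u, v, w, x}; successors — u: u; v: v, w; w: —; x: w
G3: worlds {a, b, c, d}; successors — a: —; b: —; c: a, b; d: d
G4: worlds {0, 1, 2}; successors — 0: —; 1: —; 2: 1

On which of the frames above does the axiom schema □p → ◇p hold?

G1

The schema corresponds to seriality: ∀x ∃y Rxy.
G1: satisfies the condition.
G2: fails — world w has no successor.
G3: fails — world a has no successor.
G4: fails — world 0 has no successor.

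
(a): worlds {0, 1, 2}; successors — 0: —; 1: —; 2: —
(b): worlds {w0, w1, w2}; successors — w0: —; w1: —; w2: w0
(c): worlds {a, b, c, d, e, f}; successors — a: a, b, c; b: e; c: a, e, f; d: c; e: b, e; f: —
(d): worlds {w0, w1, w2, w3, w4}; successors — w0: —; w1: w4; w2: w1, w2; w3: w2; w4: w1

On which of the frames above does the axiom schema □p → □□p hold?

(a), (b)

The schema corresponds to transitivity: ∀x ∀y ∀z (Rxy ∧ Ryz → Rxz).
(a): ✓.
(b): ✓.
(c): fails — Rdc and Rcf but not Rdf.
(d): fails — Rw3w2 and Rw2w1 but not Rw3w1.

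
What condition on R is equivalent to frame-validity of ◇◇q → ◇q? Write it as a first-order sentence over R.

This is a Sahlqvist (Geach-type) schema ◇^2□^0q → □^0◇^1q.
First-order correspondent: ∀x ∀y (xR²y → ∃w (y = w ∧ xRw)).

∀x ∀y (xR²y → ∃w (y = w ∧ xRw))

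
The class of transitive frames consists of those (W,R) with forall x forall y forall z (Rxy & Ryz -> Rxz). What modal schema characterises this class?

This is transitivity; the standard corresponding axiom is 4: □s → □□s.
Suppose □s→□□s is valid. Take Rxy, Ryz and set V(s)={w : Rxw}. Then □s at x, so □□s at x, so □s at y, so s at z, i.e. Rxz.

□s → □□s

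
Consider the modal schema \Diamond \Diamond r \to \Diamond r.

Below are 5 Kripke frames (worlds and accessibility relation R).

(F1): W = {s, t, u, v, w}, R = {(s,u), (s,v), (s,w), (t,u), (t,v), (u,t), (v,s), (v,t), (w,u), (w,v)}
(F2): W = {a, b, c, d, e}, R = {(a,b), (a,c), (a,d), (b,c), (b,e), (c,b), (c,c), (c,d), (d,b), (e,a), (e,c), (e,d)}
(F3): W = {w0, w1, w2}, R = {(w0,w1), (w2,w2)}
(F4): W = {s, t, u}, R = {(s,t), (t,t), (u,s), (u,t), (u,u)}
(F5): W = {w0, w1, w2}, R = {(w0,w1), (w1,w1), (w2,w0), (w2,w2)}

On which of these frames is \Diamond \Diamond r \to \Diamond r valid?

(F3), (F4)

The schema corresponds to transitivity: \forall x \forall y \forall z (Rxy \wedge Ryz \to Rxz).
(F1): fails — Rtv and Rvt but not Rtt.
(F2): fails — Rbc and Rcd but not Rbd.
(F3): holds.
(F4): holds.
(F5): fails — Rw2w0 and Rw0w1 but not Rw2w1.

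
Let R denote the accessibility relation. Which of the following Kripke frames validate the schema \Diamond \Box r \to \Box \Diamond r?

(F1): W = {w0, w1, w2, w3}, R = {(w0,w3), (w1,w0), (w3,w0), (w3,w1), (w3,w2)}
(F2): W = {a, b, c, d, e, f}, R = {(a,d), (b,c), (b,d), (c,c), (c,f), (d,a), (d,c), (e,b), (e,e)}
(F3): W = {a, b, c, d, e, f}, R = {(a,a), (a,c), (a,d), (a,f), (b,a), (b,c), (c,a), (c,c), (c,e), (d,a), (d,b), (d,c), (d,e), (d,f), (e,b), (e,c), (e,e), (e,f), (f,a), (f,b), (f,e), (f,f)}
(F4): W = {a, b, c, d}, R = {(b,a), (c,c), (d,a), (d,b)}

The schema corresponds to convergence: \forall x \forall y \forall z (Rxy \wedge Rxz \to \exists w (Ryw \wedge Rzw)).
(F1): fails — Rw3w1 and Rw3w2 but w1 and w2 have no common successor.
(F2): fails — Rcc and Rcf but c and f have no common successor.
(F3): satisfies the condition.
(F4): fails — Rba and Rba but a and a have no common successor.
Valid on: (F3).

(F3)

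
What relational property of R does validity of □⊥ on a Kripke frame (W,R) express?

emptiness of R: ∀x ∀y ¬Rxy

□⊥ is valid iff no world has any successor (otherwise □⊥ fails at any world with one).
The converse is a direct semantic check.
Frame condition: ∀x ∀y ¬Rxy.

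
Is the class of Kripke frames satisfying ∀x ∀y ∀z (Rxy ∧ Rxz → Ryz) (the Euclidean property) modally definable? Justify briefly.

This is a Sahlqvist condition; the 5 axiom ◇q → □◇q defines it.
Suppose ◇q→□◇q is valid. Take Rxy, Rxz and set V(q)={y}. Then ◇q at x, so □◇q at x, so ◇q at z, so some w with Rzw has q; w=y, i.e. Rzy. By symmetry of the argument, Ryz.

Definable; ◇q → □◇q defines it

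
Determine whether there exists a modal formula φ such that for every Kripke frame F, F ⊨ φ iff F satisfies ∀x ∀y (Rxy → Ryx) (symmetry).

Yes — defined by r → □◇r

The condition is symmetry. A defining modal formula is r → □◇r.
Suppose r→□◇r is valid. Take Rxy and set V(r)={x}. Then r at x, so □◇r at x, so ◇r at y, so some z with Ryz has r; z=x, i.e. Ryx.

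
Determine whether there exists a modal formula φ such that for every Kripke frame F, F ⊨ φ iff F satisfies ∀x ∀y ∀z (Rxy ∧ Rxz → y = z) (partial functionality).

This is a Sahlqvist condition; the CD axiom ◇r → □r defines it.

Definable; ◇r → □r defines it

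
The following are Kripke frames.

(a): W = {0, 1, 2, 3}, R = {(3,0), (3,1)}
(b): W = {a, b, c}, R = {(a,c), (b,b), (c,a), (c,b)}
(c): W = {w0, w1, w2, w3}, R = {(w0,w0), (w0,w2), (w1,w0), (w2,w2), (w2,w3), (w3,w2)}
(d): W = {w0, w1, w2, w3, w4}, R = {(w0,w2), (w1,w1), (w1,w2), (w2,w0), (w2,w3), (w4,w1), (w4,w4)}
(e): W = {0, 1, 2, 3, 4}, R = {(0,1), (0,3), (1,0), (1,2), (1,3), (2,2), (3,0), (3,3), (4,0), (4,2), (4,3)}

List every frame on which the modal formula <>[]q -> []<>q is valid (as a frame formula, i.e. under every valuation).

This is the axiom for convergence; its first-order frame correspondent is forall x forall y forall z (Rxy & Rxz -> exists w (Ryw & Rzw)).
(a): fails — R30 and R30 but 0 and 0 have no common successor.
(b): fails — Rca and Rcb but a and b have no common successor.
(c): condition met.
(d): fails — Rw1w2 and Rw1w1 but w2 and w1 have no common successor.
(e): fails — R10 and R12 but 0 and 2 have no common successor.

(c)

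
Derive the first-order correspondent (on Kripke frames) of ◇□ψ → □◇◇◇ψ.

This is a Sahlqvist (Geach-type) schema ◇^1□^1ψ → □^1◇^3ψ.
First-order correspondent: ∀x ∀y ∀z ((xRy ∧ xRz) → ∃w (yRw ∧ zR³w)).

∀x ∀y ∀z ((xRy ∧ xRz) → ∃w (yRw ∧ zR³w))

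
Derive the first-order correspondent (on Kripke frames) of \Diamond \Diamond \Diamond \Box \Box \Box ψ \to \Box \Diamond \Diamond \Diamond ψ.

\forall x \forall y \forall z ((x R^3 y \wedge xRz) \to \exists w (y R^3 w \wedge z R^3 w))

This is a Sahlqvist (Geach-type) schema ◇^3□^3ψ → □^1◇^3ψ.
Minimal-valuation argument: fix x; take any y with xR^3y and any z with xR^1z. Set V(ψ) to the set of worlds R-reachable from y in exactly 3 steps. Then □^3ψ holds at y, so the antecedent holds at x; validity forces ◇^3ψ at z, giving a w with zR^3w and yR^3w.
First-order correspondent: \forall x \forall y \forall z ((x R^3 y \wedge xRz) \to \exists w (y R^3 w \wedge z R^3 w)).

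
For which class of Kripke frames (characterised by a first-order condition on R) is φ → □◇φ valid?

Suppose φ→□◇φ is valid. Take Rxy and set V(φ)={x}. Then φ at x, so □◇φ at x, so ◇φ at y, so some z with Ryz has φ; z=x, i.e. Ryx.

symmetry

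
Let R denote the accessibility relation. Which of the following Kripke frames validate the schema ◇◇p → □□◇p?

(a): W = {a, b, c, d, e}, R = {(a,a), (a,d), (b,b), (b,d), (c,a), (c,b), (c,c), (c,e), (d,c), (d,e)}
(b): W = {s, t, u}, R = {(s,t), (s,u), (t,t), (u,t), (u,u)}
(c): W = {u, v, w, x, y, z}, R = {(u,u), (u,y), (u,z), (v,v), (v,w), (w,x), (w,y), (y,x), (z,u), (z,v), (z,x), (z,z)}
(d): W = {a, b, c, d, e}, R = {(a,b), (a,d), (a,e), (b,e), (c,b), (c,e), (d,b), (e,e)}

The schema corresponds to a generalized confluence (Geach) condition: ∀x ∀y ∀z ((xR²y ∧ xR²z) → ∃w (y = w ∧ zRw)).
(a): fails — aR²a, aR²d but no w with a=w and dRw.
(b): fails — sR²u, sR²t but no w with u=w and tRw.
(c): fails — uR²u, uR²v but no t with u=t and vRt.
(d): fails — aR²b, aR²b but no w with b=w and bRw.
Valid on no frame.

none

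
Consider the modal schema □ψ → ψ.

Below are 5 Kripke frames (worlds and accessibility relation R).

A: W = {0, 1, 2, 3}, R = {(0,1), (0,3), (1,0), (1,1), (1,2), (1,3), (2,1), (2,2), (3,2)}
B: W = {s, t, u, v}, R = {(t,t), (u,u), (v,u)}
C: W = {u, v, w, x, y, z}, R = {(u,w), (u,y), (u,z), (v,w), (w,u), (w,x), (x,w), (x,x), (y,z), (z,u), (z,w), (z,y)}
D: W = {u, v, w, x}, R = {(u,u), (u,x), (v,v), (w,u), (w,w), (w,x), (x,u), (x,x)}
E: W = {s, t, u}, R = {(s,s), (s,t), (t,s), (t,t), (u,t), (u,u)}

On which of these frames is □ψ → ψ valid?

D, E

The schema corresponds to reflexivity: ∀x Rxx.
A: fails — world 0 does not see itself.
B: fails — world s does not see itself.
C: fails — world u does not see itself.
D: holds.
E: holds.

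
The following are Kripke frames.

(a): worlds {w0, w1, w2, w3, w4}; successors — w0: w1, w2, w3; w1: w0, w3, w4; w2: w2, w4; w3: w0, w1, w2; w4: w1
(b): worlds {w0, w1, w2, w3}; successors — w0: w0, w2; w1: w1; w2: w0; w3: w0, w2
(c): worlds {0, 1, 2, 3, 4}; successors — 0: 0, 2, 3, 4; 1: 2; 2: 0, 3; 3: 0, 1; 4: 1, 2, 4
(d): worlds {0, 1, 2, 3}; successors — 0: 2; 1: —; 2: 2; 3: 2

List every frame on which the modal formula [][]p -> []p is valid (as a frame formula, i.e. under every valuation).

Frame correspondent (Sahlqvist): forall x forall y (Rxy -> exists z (Rxz & Rzy)) — i.e. density.
(a): fails — Rw4w1 but no z with Rw4z and Rzw1.
(b): satisfies the condition.
(c): fails — R12 but no z with R1z and Rz2.
(d): satisfies the condition.

(b), (d)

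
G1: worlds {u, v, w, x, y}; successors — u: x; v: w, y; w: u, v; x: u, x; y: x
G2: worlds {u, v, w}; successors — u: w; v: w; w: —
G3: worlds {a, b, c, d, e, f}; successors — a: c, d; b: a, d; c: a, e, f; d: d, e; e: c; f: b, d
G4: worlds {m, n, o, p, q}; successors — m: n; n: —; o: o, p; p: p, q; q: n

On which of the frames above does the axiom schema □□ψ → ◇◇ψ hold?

The schema corresponds to a generalized confluence (Geach) condition: ∀x ∃w (xR²w ∧ xR²w).
G1: holds.
G2: fails — at u but no t with uR²t and uR²t.
G3: holds.
G4: fails — at m but no w with mR²w and mR²w.
Valid on: G1, G3.

G1, G3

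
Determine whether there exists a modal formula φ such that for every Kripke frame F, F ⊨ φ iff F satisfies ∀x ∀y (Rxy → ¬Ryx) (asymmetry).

Not modally definable

Modal frame validity is preserved under surjective bounded morphisms.
The 4-cycle (worlds 0,1,2,3 with 0→1→2→3→0) is asymmetric. Mapping every world to a single reflexive point • is a surjective bounded morphism, and the reflexive point is not asymmetric (R•• but asymmetry requires ¬R••).
So no modal formula (or set of formulas) defines exactly the asymmetric frames.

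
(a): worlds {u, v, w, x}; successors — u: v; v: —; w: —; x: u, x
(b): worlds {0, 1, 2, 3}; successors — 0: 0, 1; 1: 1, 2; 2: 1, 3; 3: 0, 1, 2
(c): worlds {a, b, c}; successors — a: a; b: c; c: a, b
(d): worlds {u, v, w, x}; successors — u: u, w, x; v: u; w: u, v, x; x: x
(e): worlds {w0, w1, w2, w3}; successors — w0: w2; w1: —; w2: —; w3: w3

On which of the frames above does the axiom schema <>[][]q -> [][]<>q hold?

(b), (c), (e)

The schema corresponds to a generalized confluence (Geach) condition: forall x forall y forall z ((xRy & x R^2 z) -> exists w (y R^2 w & zRw)).
(a): fails — xRu, xR²u but no t with uR²t and uRt.
(b): ✓.
(c): ✓.
(d): fails — uRx, uR²v but no t with xR²t and vRt.
(e): ✓.
Valid on: (b), (c), (e).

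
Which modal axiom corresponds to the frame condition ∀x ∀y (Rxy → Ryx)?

A defining formula is s → □◇s (the B axiom).

s → □◇s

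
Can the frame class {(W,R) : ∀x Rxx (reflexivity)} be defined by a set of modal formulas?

Yes: it is reflexivity, defined by the T schema □p → p.
Suppose □p→p is valid. At any x set V(p)={w : Rxw}. Then □p holds at x, so p holds at x, i.e. Rxx.

Yes, by □p → p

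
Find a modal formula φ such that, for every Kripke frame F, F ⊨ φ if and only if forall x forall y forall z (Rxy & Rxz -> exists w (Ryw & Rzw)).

This is convergence; the standard corresponding axiom is .2: ◇□s → □◇s.
Suppose ◇□s→□◇s is valid. Take Rxy, Rxz and set V(s)={w : Ryw}. Then □s at y so ◇□s at x, so □◇s at x, so ◇s at z, giving w with Rzw and Ryw.

◇□s → □◇s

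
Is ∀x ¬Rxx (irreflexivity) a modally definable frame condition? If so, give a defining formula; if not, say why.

Not modally definable

Any modally definable frame class is closed under surjective bounded morphisms.
The 3-cycle (worlds 0,1,2 with 0→1→2→0) is irreflexive, and the map sending every world to a single reflexive point • is a surjective bounded morphism (forth: every edge maps to (•,•); back: every world has a successor). So any modal formula valid on the 3-cycle is also valid on the reflexive point, which is not irreflexive.
Hence irreflexivity is not modally definable.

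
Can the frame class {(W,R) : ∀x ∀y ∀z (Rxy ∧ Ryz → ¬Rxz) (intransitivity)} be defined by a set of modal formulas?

Not definable by any modal formula

Modal frame validity is preserved under surjective bounded morphisms.
The 3-cycle (worlds s,t,u with s→t→u→s) is intransitive. Mapping every world to a single reflexive point • is a surjective bounded morphism; the reflexive point is not intransitive (R••∧R•• but R••).
Hence intransitivity is not modally definable.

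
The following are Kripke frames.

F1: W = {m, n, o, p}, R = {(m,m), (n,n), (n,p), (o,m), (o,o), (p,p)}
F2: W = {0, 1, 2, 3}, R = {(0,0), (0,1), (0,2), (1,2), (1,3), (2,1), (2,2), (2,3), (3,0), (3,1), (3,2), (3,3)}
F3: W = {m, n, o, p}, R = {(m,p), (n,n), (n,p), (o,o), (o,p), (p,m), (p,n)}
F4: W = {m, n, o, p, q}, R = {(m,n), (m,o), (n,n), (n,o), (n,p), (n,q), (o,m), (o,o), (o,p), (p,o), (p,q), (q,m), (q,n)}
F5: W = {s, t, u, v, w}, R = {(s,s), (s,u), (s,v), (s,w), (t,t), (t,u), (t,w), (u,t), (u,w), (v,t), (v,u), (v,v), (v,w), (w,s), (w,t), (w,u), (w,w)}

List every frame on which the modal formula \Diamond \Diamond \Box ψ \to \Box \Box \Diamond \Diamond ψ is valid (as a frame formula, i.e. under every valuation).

This is the axiom for a generalized confluence (Geach) condition; its first-order frame correspondent is \forall x \forall y \forall z ((x R^2 y \wedge x R^2 z) \to \exists w (yRw \wedge z R^2 w)).
F1: satisfies the condition.
F2: satisfies the condition.
F3: fails — mR²m, mR²m but no w with mRw and mR²w.
F4: satisfies the condition.
F5: satisfies the condition.

F1, F2, F4, F5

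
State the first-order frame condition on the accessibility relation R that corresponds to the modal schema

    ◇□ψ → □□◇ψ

∀x ∀y ∀z ((xRy ∧ xR²z) → ∃w (yRw ∧ zRw))

This is a Sahlqvist (Geach-type) schema ◇^1□^1ψ → □^2◇^1ψ.
Minimal-valuation argument: fix x; take any y with xR^1y and any z with xR^2z. Set V(ψ) to the set of worlds R-reachable from y in exactly 1 step. Then □^1ψ holds at y, so the antecedent holds at x; validity forces ◇^1ψ at z, giving a w with zR^1w and yR^1w.
First-order correspondent: ∀x ∀y ∀z ((xRy ∧ xR²z) → ∃w (yRw ∧ zRw)).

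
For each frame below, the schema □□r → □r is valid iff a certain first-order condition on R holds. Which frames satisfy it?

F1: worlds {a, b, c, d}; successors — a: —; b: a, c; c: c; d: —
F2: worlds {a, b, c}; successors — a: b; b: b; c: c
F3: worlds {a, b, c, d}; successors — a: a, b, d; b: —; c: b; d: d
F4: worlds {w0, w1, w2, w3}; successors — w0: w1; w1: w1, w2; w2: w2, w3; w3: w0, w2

Frame correspondent (Sahlqvist): ∀x ∀y (Rxy → ∃z (Rxz ∧ Rzy)) — i.e. density.
F1: fails — Rba but no z with Rbz and Rza.
F2: ✓.
F3: fails — Rcb but no z with Rcz and Rzb.
F4: fails — Rw3w0 but no z with Rw3z and Rzw0.

F2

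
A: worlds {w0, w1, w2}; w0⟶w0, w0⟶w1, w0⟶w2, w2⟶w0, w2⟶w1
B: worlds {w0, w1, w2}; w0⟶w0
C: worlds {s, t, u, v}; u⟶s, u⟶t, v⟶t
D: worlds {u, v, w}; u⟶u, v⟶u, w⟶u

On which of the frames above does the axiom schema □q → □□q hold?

The schema corresponds to transitivity: ∀x ∀y ∀z (Rxy ∧ Ryz → Rxz).
A: fails — Rw2w0 and Rw0w2 but not Rw2w2.
B: satisfies the condition.
C: satisfies the condition.
D: satisfies the condition.

B, C, D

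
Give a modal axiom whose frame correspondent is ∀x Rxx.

□r → r

This is reflexivity; the standard corresponding axiom is T: □r → r.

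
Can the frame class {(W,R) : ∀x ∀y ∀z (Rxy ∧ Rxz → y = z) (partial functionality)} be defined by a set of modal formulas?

This is a Sahlqvist condition; the CD axiom ◇q → □q defines it.

Definable; ◇q → □q defines it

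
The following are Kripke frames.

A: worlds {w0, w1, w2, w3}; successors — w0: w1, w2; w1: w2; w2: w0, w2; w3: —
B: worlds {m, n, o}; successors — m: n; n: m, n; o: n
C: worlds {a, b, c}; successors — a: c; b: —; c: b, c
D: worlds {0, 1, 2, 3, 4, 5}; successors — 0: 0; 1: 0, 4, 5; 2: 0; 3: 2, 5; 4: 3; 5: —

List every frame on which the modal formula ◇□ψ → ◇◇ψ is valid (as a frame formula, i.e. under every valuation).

Frame correspondent (Sahlqvist): ∀x ∀y (xRy → ∃w (yRw ∧ xR²w)) — i.e. a generalized confluence (Geach) condition.
A: condition met.
B: condition met.
C: fails — cRb but no w with bRw and cR²w.
D: fails — 1R5 but no w with 5Rw and 1R²w.

A, B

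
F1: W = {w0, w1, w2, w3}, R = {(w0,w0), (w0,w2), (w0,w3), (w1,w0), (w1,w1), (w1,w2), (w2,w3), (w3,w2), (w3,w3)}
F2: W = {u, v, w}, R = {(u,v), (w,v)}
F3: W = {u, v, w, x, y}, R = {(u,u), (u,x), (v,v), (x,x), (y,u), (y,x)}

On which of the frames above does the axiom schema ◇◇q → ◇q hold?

F2, F3

The schema corresponds to transitivity: ∀x ∀y ∀z (Rxy ∧ Ryz → Rxz).
F1: fails — Rw1w0 and Rw0w3 but not Rw1w3.
F2: condition met.
F3: condition met.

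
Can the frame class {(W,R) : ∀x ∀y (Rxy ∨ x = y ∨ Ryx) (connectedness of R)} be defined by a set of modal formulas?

Any modally definable frame class is closed under disjoint unions.
Take 4 disjoint single-world reflexive frames: each is trivially connected, but their disjoint union has 4 worlds with no edge between distinct components, so it is not connected.
So no modal formula (or set of formulas) defines exactly the connected frames.

No — not modally definable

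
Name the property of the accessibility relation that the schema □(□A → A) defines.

This is the T□ axiom.
It corresponds to shift-reflexivity: ∀x ∀y (Rxy → Ryy).

Shift-reflexivity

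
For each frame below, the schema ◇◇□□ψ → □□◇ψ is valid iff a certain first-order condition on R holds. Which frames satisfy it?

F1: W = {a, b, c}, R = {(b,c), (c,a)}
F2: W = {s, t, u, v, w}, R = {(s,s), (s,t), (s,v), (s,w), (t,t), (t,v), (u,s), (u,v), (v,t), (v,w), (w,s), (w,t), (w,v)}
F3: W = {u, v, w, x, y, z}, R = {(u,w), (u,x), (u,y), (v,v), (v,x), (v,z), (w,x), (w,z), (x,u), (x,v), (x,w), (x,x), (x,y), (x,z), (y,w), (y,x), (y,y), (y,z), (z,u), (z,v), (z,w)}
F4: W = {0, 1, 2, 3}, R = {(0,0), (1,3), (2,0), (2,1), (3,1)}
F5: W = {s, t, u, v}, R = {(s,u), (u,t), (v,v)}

F2, F3

The schema corresponds to a generalized confluence (Geach) condition: ∀x ∀y ∀z ((xR²y ∧ xR²z) → ∃w (yR²w ∧ zRw)).
F1: fails — bR²a, bR²a but no w with aR²w and aRw.
F2: satisfies the condition.
F3: satisfies the condition.
F4: fails — 1R²1, 1R²1 but no w with 1R²w and 1Rw.
F5: fails — sR²t, sR²t but no w with tR²w and tRw.
Valid on: F2, F3.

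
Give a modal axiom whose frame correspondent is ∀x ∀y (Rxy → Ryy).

□(□r → r)

The condition is shift-reflexivity. The T□ schema □(□r → r) defines it.
Suppose □(□r→r) is valid. Take Rxy and set V(r)={w : Ryw}. Then at y, □r holds; since □(□r→r) at x, □r→r at y, so r at y, i.e. Ryy.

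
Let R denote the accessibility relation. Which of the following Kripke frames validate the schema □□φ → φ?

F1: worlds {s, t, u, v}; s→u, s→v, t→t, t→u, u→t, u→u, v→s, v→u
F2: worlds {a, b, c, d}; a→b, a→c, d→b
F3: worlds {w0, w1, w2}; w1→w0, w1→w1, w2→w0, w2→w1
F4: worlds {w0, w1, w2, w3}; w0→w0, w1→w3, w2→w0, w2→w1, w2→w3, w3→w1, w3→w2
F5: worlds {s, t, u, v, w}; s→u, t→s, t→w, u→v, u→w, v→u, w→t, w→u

Frame correspondent (Sahlqvist): ∀x ∃w (xR²w ∧ x = w) — i.e. a generalized confluence (Geach) condition.
F1: holds.
F2: fails — at a but no w with aR²w and a=w.
F3: fails — at w0 but no w with w0R²w and w0=w.
F4: holds.
F5: fails — at s but no w* with sR²w* and s=w*.
Valid on: F1, F4.

F1, F4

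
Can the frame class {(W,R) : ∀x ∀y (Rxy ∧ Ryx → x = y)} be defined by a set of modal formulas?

Not modally definable

If a class were modally definable it would be closed under surjective bounded morphisms (Goldblatt–Thomason).
The 4-cycle (worlds s,t,u,v with s→t→u→v→s) is antisymmetric. Sending even-indexed worlds to a and odd-indexed worlds to b is a surjective bounded morphism onto the two-world frame with a↔b, which is not antisymmetric.
So the class is not modally definable.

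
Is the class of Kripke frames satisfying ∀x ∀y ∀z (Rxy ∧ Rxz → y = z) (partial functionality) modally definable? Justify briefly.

This is a Sahlqvist condition; the CD axiom ◇r → □r defines it.
Suppose ◇r→□r is valid. Take Rxy, Rxz and set V(r)={y}. Then ◇r at x, so □r at x, so r at z, i.e. z=y.

Yes — defined by ◇r → □r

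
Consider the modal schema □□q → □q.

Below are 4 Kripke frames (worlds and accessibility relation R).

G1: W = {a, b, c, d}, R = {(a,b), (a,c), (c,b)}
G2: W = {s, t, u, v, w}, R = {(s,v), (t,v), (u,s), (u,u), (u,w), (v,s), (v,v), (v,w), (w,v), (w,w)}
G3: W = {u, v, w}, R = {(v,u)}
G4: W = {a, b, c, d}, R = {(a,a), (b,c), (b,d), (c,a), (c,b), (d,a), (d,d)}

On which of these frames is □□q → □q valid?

Frame correspondent (Sahlqvist): ∀x ∀y (Rxy → ∃z (Rxz ∧ Rzy)) — i.e. density.
G1: fails — Rac but no z with Raz and Rzc.
G2: satisfies the condition.
G3: fails — Rvu but no z with Rvz and Rzu.
G4: fails — Rbc but no z with Rbz and Rzc.
Valid on: G2.

G2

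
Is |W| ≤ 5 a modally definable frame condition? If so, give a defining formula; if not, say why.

Modal frame validity is preserved under disjoint unions.
Any modal formula valid on each of 6 disjoint one-world frames is valid on their disjoint union (validity is preserved under disjoint unions). Each one-world frame has |W|=1≤5, but the union has |W|=6.
Hence having at most 5 worlds is not modally definable.

Not definable by any modal formula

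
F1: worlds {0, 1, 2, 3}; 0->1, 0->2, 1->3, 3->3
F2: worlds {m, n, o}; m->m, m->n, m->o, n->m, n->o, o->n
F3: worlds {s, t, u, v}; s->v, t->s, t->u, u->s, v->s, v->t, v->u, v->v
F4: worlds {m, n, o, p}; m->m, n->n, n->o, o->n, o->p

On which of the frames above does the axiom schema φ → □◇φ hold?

This is the axiom for symmetry; its first-order frame correspondent is ∀x ∀y (Rxy → Ryx).
F1: fails — R01 but not R10.
F2: fails — Rmo but not Rom.
F3: fails — Rus but not Rsu.
F4: fails — Rop but not Rpo.
Valid on no frame.

none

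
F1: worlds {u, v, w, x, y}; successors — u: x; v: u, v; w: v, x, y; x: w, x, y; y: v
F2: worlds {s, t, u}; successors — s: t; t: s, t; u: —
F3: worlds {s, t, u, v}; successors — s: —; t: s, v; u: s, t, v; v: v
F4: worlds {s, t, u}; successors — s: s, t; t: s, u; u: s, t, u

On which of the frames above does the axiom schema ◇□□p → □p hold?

The schema corresponds to a generalized confluence (Geach) condition: ∀x ∀y ∀z ((xRy ∧ xRz) → ∃w (yR²w ∧ z = w)).
F1: fails — vRu, vRu but no t with uR²t and u=t.
F2: ✓.
F3: fails — tRs, tRs but no w with sR²w and s=w.
F4: ✓.
Valid on: F2, F4.

F2, F4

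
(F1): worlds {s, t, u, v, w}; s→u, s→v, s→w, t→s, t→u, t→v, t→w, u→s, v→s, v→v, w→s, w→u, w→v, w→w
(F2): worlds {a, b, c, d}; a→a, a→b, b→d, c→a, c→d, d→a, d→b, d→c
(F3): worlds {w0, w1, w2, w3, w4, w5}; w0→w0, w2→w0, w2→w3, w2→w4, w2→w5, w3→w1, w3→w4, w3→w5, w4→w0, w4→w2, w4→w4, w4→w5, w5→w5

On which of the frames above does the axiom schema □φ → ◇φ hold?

(F1), (F2)

Frame correspondent (Sahlqvist): ∀x ∃y Rxy — i.e. seriality.
(F1): satisfies the condition.
(F2): satisfies the condition.
(F3): fails — world w1 has no successor.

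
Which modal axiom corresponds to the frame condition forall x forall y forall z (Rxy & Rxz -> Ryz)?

◇ψ → □◇ψ

The condition is the Euclidean property. The 5 schema ◇ψ → □◇ψ defines it.
Suppose ◇ψ→□◇ψ is valid. Take Rxy, Rxz and set V(ψ)={y}. Then ◇ψ at x, so □◇ψ at x, so ◇ψ at z, so some w with Rzw has ψ; w=y, i.e. Rzy. By symmetry of the argument, Ryz.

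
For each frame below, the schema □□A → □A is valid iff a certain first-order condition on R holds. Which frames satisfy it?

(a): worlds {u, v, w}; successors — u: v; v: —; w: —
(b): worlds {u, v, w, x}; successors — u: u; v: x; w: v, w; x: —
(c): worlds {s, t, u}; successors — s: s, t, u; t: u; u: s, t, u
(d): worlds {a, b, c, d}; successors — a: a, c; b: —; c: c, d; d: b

(c)

The schema corresponds to density: ∀x ∀y (Rxy → ∃z (Rxz ∧ Rzy)).
(a): fails — Ruv but no z with Ruz and Rzv.
(b): fails — Rvx but no z with Rvz and Rzx.
(c): satisfies the condition.
(d): fails — Rdb but no z with Rdz and Rzb.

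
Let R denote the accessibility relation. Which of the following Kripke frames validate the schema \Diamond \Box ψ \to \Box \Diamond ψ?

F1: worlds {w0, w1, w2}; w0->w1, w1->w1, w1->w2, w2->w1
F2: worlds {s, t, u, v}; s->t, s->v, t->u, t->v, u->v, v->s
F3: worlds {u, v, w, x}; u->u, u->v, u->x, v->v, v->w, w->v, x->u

The schema corresponds to convergence: \forall x \forall y \forall z (Rxy \wedge Rxz \to \exists w (Ryw \wedge Rzw)).
F1: satisfies the condition.
F2: fails — Rsv and Rst but v and t have no common successor.
F3: fails — Ruv and Rux but v and x have no common successor.
Valid on: F1.

F1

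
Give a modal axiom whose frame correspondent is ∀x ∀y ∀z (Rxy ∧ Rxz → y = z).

◇s → □s

The condition is partial functionality. The CD schema ◇s → □s defines it.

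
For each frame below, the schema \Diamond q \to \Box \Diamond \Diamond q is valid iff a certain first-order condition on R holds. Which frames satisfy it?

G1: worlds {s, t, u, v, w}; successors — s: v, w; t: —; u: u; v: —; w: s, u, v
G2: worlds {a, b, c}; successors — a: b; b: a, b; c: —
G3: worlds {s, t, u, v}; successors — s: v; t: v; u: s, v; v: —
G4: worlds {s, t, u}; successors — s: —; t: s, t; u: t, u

This is the axiom for a generalized confluence (Geach) condition; its first-order frame correspondent is \forall x \forall y \forall z ((xRy \wedge xRz) \to \exists w (y = w \wedge z R^2 w)).
G1: fails — sRv, sRv but no w* with v=w* and vR²w*.
G2: holds.
G3: fails — sRv, sRv but no w with v=w and vR²w.
G4: fails — tRs, tRs but no w with s=w and sR²w.
Valid on: G2.

G2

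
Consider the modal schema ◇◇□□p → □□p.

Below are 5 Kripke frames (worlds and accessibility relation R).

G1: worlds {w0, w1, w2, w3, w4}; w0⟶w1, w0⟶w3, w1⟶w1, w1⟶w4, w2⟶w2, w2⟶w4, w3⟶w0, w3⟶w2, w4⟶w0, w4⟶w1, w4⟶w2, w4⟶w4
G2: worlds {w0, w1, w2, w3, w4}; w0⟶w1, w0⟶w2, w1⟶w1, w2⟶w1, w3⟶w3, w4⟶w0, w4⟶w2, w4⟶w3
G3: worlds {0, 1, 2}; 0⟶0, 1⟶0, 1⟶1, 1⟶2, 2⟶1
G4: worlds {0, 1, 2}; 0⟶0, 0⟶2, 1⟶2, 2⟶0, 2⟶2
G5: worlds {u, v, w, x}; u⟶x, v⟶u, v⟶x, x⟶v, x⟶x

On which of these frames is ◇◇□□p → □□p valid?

G4

Frame correspondent (Sahlqvist): ∀x ∀y ∀z ((xR²y ∧ xR²z) → ∃w (yR²w ∧ z = w)) — i.e. a generalized confluence (Geach) condition.
G1: fails — w3R²w1, w3R²w3 but no w with w1R²w and w3=w.
G2: fails — w4R²w1, w4R²w2 but no w with w1R²w and w2=w.
G3: fails — 1R²0, 1R²1 but no w with 0R²w and 1=w.
G4: ✓.
G5: fails — xR²u, xR²u but no t with uR²t and u=t.
Valid on: G4.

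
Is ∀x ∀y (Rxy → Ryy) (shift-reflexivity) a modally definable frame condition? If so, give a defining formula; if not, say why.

Definable; □(□r → r) defines it

The condition is shift-reflexivity. A defining modal formula is □(□r → r).
Suppose □(□r→r) is valid. Take Rxy and set V(r)={w : Ryw}. Then at y, □r holds; since □(□r→r) at x, □r→r at y, so r at y, i.e. Ryy.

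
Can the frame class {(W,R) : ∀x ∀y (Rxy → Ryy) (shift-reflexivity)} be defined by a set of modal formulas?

Yes: it is shift-reflexivity, defined by the T□ schema □(□p → p).

Yes, by □(□p → p)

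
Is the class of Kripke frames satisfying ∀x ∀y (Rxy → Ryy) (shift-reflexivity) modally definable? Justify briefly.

The condition is shift-reflexivity. A defining modal formula is □(□p → p).
Suppose □(□p→p) is valid. Take Rxy and set V(p)={w : Ryw}. Then at y, □p holds; since □(□p→p) at x, □p→p at y, so p at y, i.e. Ryy.

Yes — defined by □(□p → p)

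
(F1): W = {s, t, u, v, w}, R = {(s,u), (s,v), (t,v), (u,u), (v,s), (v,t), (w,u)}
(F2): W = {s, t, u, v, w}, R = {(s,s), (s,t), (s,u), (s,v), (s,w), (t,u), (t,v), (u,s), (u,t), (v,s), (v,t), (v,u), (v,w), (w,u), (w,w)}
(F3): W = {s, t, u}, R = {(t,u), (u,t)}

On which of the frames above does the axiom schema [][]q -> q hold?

(F2)

This is the axiom for a generalized confluence (Geach) condition; its first-order frame correspondent is forall x exists w (x R^2 w & x = w).
(F1): fails — at w but no w* with wR²w* and w=w*.
(F2): holds.
(F3): fails — at s but no w with sR²w and s=w.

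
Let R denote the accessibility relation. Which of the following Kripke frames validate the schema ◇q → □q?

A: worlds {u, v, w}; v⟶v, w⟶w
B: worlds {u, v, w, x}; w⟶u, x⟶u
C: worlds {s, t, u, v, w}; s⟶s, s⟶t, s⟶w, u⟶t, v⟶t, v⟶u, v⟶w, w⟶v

A, B

The schema corresponds to partial functionality: ∀x ∀y ∀z (Rxy ∧ Rxz → y = z).
A: ✓.
B: ✓.
C: fails — s sees both s and t.
Valid on: A, B.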